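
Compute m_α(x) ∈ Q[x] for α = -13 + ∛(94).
m_α(x) = x^3 + 39x^2 + 507x + 2103

Set β = α + 13 = ∛(94), so β^3 = 94. Then (α + 13)^3 - 94 = 0, i.e. α is a root of g(x) = (x + 13)^3 - 94 = x^3 + 39x^2 + 507x + 2103. Since g(x) = h(x + 13) where h(x) = x^3 - 94, and h is irreducible over Q (because 94 is not a perfect cube, so h has no rational root, and a monic cubic with no rational root is irreducible), g is also irreducible (irreducibility is preserved under the substitution x → x + 13). Hence m_α(x) = x^3 + 39x^2 + 507x + 2103.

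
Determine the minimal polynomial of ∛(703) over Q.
m_α(x) = x^3 - 703

α satisfies α^3 = 703, so x^3 - 703 annihilates α. By the rational root test, a rational root p/q (in lowest terms) of x^3 - 703 would satisfy p^3 = 703 q^3, forcing q = 1 and p^3 = 703; but 703 is not a perfect cube, contradiction. A monic cubic over Q with no rational root is irreducible (any nontrivial factorization would include a linear factor). Hence x^3 - 703 is the minimal polynomial of α, and in particular [Q(α):Q] = 3.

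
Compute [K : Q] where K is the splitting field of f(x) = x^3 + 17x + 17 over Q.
[K : Q] = 6

By the rational root test, any rational root of the monic integer polynomial f(x) = x^3 + 17x + 17 must be an integer dividing the constant term 17, i.e. one of ±{1, 17}. Evaluating: f(1) = 35, f(-1) = -1, f(17) = 5219, f(-17) = -5185; none is 0, so f has no rational root and is therefore irreducible over Q (a cubic with no linear factor over a field is irreducible). For an irreducible cubic, the Galois group is A_3 or S_3 according as the discriminant disc(f) = -4a^3 - 27b^2 = -4·(17)^3 - 27·(17)^2 = -27455 is or is not a square in Q. Here disc(f) = -27455 is not a perfect square in Q, so the Galois group of f over Q is not contained in A_3 and must be all of S_3. The splitting field has degree |S_3| = 6 over Q, so [K : Q] = 6.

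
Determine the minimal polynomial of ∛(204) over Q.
m_α(x) = x^3 - 204

α satisfies α^3 = 204, so x^3 - 204 annihilates α. By the rational root test, a rational root p/q (in lowest terms) of x^3 - 204 would satisfy p^3 = 204 q^3, forcing q = 1 and p^3 = 204; but 204 is not a perfect cube, contradiction. A monic cubic over Q with no rational root is irreducible (any nontrivial factorization would include a linear factor). Hence x^3 - 204 is the minimal polynomial of α, and in particular [Q(α):Q] = 3.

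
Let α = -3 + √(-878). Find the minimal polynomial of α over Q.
m_α(x) = x^2 + 6x + 887

From α + 3 = √(-878), squaring gives (α + 3)^2 = -878, i.e. α^2 + 6α + 9 = -878, so α^2 + 6α + 887 = 0. The discriminant of x^2 + 6x + 887 is (6)^2 - 4·(887) = 36 - 3548 = -3512, and 4·(-878) is not a perfect square in Q since -878 is squarefree and ≠ 1. Hence x^2 + 6x + 887 is irreducible over Q and is the minimal polynomial of α.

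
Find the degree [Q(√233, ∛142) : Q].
[Q(√233, ∛142) : Q] = 6

Let L = Q(√233, ∛142). Since Q(√233) ⊂ L and [Q(√233):Q] = 2, the tower law gives 2 | [L:Q]. Likewise Q(∛142) ⊂ L with [Q(∛142):Q] = 3 (because 142 is not a perfect cube), so 3 | [L:Q]. As gcd(2,3) = 1, [L:Q] is divisible by 6. Conversely L is generated over Q by √233 and ∛142, so [L:Q] ≤ 2·3 = 6. Therefore [Q(√233, ∛142) : Q] = 6.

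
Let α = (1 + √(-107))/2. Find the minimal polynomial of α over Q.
m_α(x) = x^2 - x + 27

From 2α - 1 = √(-107), squaring gives (2α - 1)^2 = -107, i.e. 4α^2 - 4α + 1 = -107, so α^2 - α + (1 + 107)/4 = 0. Since -107 ≡ 1 (mod 4), (1 + 107)/4 = 27 ∈ Z. The polynomial x^2 - x + 27 has discriminant 1 - 4·(27) = -107, which is not a perfect square in Q (d = -107 is squarefree and ≠ 1), so x^2 - x + 27 is irreducible over Q. It is the minimal polynomial of α.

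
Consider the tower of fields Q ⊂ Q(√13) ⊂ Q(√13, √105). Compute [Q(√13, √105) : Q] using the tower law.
[Q(√13, √105) : Q] = 4

[Q(√13):Q] = 2 (min poly x^2 - 13, irreducible since 13 is squarefree > 1). For the top step, suppose √105 ∈ Q(√13), say √105 = c + d√13 with c, d ∈ Q. Squaring: 105 = c^2 + 13d^2 + 2cd√13. Since √13 ∉ Q this forces 2cd = 0. If d = 0 then √105 = c ∈ Q, contradicting 105 squarefree > 1. If c = 0 then 105 = 13d^2, so 13·105 = (13d)^2 is a perfect square in Q — but 13·105 = 1365 is not a perfect square (since 13 and 105 are distinct squarefree integers). Contradiction. Hence √105 ∉ Q(√13), so x^2 - 105 stays irreducible over Q(√13) and [Q(√13, √105) : Q(√13)] = 2. By the tower law, [Q(√13, √105) : Q] = 2 · 2 = 4.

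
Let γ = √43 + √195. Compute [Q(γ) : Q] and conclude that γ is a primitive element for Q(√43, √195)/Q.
[Q(γ) : Q] = 4 (equivalently, Q(γ) = Q(√43, √195))

Obviously Q(γ) ⊆ Q(√43, √195), and [Q(√43, √195):Q] = 4 (since 43, 195 are distinct squarefree integers > 1 with 8385 not a perfect square). To show equality we compute the minimal polynomial of γ. From γ = √43 + √195: γ^2 = 43 + 2√(8385) + 195 = 238 + 2√(8385), so γ^2 - 238 = 2√(8385); squaring, (γ^2 - 238)^2 = 4·8385, i.e. γ^4 - 476γ^2 + 56644 - 33540 = 0, i.e. γ^4 - 476γ^2 + 23104 = 0. So γ is a root of x^4 - 476x^2 + 23104. This polynomial is irreducible over Q: it has no rational root (each ±√43 ± √195 is irrational), and any factorization into two quadratics over Q would force √(8385) ∈ Q (pairing opposite roots) or √43, √195 ∈ Q (other pairings), all impossible. Hence [Q(γ):Q] = 4 = [Q(√43, √195):Q], so Q(γ) = Q(√43, √195).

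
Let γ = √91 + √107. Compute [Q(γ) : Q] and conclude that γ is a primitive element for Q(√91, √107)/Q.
[Q(γ) : Q] = 4 (equivalently, Q(γ) = Q(√91, √107))

Obviously Q(γ) ⊆ Q(√91, √107), and [Q(√91, √107):Q] = 4 (since 91, 107 are distinct squarefree integers > 1 with 9737 not a perfect square). To show equality we compute the minimal polynomial of γ. From γ = √91 + √107: γ^2 = 91 + 2√(9737) + 107 = 198 + 2√(9737), so γ^2 - 198 = 2√(9737); squaring, (γ^2 - 198)^2 = 4·9737, i.e. γ^4 - 396γ^2 + 39204 - 38948 = 0, i.e. γ^4 - 396γ^2 + 256 = 0. So γ is a root of x^4 - 396x^2 + 256. This polynomial is irreducible over Q: it has no rational root (each ±√91 ± √107 is irrational), and any factorization into two quadratics over Q would force √(9737) ∈ Q (pairing opposite roots) or √91, √107 ∈ Q (other pairings), all impossible. Hence [Q(γ):Q] = 4 = [Q(√91, √107):Q], so Q(γ) = Q(√91, √107).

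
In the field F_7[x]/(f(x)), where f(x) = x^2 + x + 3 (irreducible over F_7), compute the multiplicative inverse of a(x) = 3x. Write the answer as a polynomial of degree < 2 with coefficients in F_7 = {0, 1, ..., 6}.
a(x)^(-1) ≡ 3x + 3 (mod f(x))

Since f is irreducible over F_7, F_7[x]/(f) is a field and a(x) ≠ 0 has an inverse. Apply the extended Euclidean algorithm to f(x) and a(x) in F_7[x]: f(x) = (5x + 5)·a(x) + (3). The last nonzero remainder is the constant 3 = gcd(f, a) in F_7. Back-substituting through the division chain expresses 3 = s(x)·a(x) + t(x)·f(x) with s(x) ≡ 2x + 2 (mod f), so (2x + 2)·a(x) ≡ 3 (mod f). Multiplying by 3^(-1) ≡ 5 in F_7 gives a(x)^(-1) ≡ 5·(2x + 2) ≡ 3x + 3 (mod f). Check: (3x)·(3x + 3) = 2x^2 + 2x ≡ 1 (mod x^2 + x + 3).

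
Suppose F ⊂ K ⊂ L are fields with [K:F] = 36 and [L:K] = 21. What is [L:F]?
[L:F] = 756

The tower law says that for any tower of field extensions F ⊂ K ⊂ L with finite degrees, [L:F] = [L:K] · [K:F]. Here this gives [L:F] = 21 · 36 = 756.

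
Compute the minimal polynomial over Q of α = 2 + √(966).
m_α(x) = x^2 - 4x - 962

From α - 2 = √(966), squaring gives (α - 2)^2 = 966, i.e. α^2 - 4α + 4 = 966, so α^2 - 4α - 962 = 0. The discriminant of x^2 - 4x - 962 is (-4)^2 - 4·(-962) = 16 + 3848 = 3864, and 4·(966) is not a perfect square in Q since 966 is squarefree and ≠ 1. Hence x^2 - 4x - 962 is irreducible over Q and is the minimal polynomial of α.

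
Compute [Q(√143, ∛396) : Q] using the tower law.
[Q(√143, ∛396) : Q] = 6

Let L = Q(√143, ∛396). Since Q(√143) ⊂ L and [Q(√143):Q] = 2, the tower law gives 2 | [L:Q]. Likewise Q(∛396) ⊂ L with [Q(∛396):Q] = 3 (because 396 is not a perfect cube), so 3 | [L:Q]. As gcd(2,3) = 1, [L:Q] is divisible by 6. Conversely L is generated over Q by √143 and ∛396, so [L:Q] ≤ 2·3 = 6. Therefore [Q(√143, ∛396) : Q] = 6.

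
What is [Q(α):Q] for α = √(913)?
[Q(α):Q] = 2

[Q(α):Q] equals the degree of the minimal polynomial of α. Here α^2 = 913 and x^2 - 913 is irreducible (d = 913 is squarefree, ≠ 1, hence not a square), so deg(m_α) = 2. Thus [Q(α):Q] = 2.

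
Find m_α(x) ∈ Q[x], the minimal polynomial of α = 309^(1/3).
m_α(x) = x^3 - 309

α satisfies α^3 = 309, so x^3 - 309 annihilates α. By the rational root test, a rational root p/q (in lowest terms) of x^3 - 309 would satisfy p^3 = 309 q^3, forcing q = 1 and p^3 = 309; but 309 is not a perfect cube, contradiction. A monic cubic over Q with no rational root is irreducible (any nontrivial factorization would include a linear factor). Hence x^3 - 309 is the minimal polynomial of α, and in particular [Q(α):Q] = 3.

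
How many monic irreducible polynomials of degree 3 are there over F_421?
There are 24872680 monic irreducible polynomials of degree 3 over F_421

Each element of F_{421^3} that lies in no proper subfield is a root of exactly one monic irreducible of degree 3 over F_421, and each such polynomial has 3 distinct roots in F_{421^3}. By Möbius inversion the count is N_421(3) = (1/3) Σ_{d|3} μ(3/d) · 421^d = (1/3)(μ(3)·421^1 + μ(1)·421^3) = 74618040/3 = 24872680.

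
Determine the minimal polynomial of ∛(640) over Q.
m_α(x) = x^3 - 640

α satisfies α^3 = 640, so x^3 - 640 annihilates α. By the rational root test, a rational root p/q (in lowest terms) of x^3 - 640 would satisfy p^3 = 640 q^3, forcing q = 1 and p^3 = 640; but 640 is not a perfect cube, contradiction. A monic cubic over Q with no rational root is irreducible (any nontrivial factorization would include a linear factor). Hence x^3 - 640 is the minimal polynomial of α, and in particular [Q(α):Q] = 3.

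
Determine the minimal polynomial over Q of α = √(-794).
m_α(x) = x^2 + 794

α satisfies α^2 + 794 = 0, so x^2 + 794 annihilates α. Since d = -794 is squarefree and ≠ 1, it is not a perfect square in Q, so x^2 + 794 has no rational root and is therefore irreducible over Q (a degree-2 polynomial over a field is irreducible iff it has no root). Hence m_α(x) = x^2 + 794.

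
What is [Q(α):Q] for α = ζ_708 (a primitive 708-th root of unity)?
[Q(α):Q] = 232

The minimal polynomial of ζ_708 over Q is the 708-th cyclotomic polynomial Φ_708(x), which is irreducible over Q and has degree φ(708) = 232. Hence [Q(α):Q] = φ(708) = 232.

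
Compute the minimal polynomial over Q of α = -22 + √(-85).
m_α(x) = x^2 + 44x + 569

From α + 22 = √(-85), squaring gives (α + 22)^2 = -85, i.e. α^2 + 44α + 484 = -85, so α^2 + 44α + 569 = 0. The discriminant of x^2 + 44x + 569 is (44)^2 - 4·(569) = 1936 - 2276 = -340, and 4·(-85) is not a perfect square in Q since -85 is squarefree and ≠ 1. Hence x^2 + 44x + 569 is irreducible over Q and is the minimal polynomial of α.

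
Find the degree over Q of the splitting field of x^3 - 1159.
[K : Q] = 6

The roots of x^3 - 1159 are ∛1159, ω∛1159, ω^2∛1159 where ω = e^(2πi/3) is a primitive cube root of unity, so K = Q(∛1159, ω). Now [Q(∛1159):Q] = 3 (since 1159 is not a perfect cube, x^3 - 1159 is irreducible) and [Q(ω):Q] = 2. Both 2 and 3 divide [K:Q], and [K:Q] ≤ 3·2 = 6, so [K:Q] = 6. (Equivalently: Q(∛1159) ⊂ R but ω ∉ R, so [K : Q(∛1159)] = 2.)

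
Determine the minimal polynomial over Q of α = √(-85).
m_α(x) = x^2 + 85

α satisfies α^2 + 85 = 0, so x^2 + 85 annihilates α. Since d = -85 is squarefree and ≠ 1, it is not a perfect square in Q, so x^2 + 85 has no rational root and is therefore irreducible over Q (a degree-2 polynomial over a field is irreducible iff it has no root). Hence m_α(x) = x^2 + 85.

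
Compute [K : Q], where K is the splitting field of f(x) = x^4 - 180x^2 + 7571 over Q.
[K : Q] = 4

Solving the quadratic in x^2: x^2 = (180 ± √(180^2 - 4·7571))/2 = (180 ± √2116)/2 = (180 ± 46)/2, giving x^2 = 113 or x^2 = 67. So f(x) = (x^2 - 113)(x^2 - 67) and the roots of f are ±√113, ±√67. Hence the splitting field is K = Q(√113, √67). Since 113 and 67 are distinct squarefree integers > 1, their product 7571 is not a perfect square, so √67 ∉ Q(√113). By the tower law [K:Q] = [Q(√113,√67):Q(√113)] · [Q(√113):Q] = 2 · 2 = 4.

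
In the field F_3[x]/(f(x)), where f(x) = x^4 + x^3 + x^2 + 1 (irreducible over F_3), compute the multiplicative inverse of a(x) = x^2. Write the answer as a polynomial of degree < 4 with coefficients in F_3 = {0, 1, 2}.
a(x)^(-1) ≡ 2x^2 + 2x + 2 (mod f(x))

Since f is irreducible over F_3, F_3[x]/(f) is a field and a(x) ≠ 0 has an inverse. Apply the extended Euclidean algorithm to f(x) and a(x) in F_3[x]: f(x) = (x^2 + x + 1)·a(x) + (1). The last nonzero remainder is the constant 1 = gcd(f, a) in F_3. Back-substituting through the division chain expresses 1 = s(x)·a(x) + t(x)·f(x) with s(x) ≡ 2x^2 + 2x + 2 (mod f), so a(x)^(-1) ≡ s(x) = 2x^2 + 2x + 2 (mod f). Check: (x^2)·(2x^2 + 2x + 2) = 2x^4 + 2x^3 + 2x^2 ≡ 1 (mod x^4 + x^3 + x^2 + 1).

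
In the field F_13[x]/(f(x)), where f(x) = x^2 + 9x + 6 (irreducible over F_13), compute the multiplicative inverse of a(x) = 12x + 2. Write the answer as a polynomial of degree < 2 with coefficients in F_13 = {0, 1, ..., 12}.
a(x)^(-1) ≡ 7x + 12 (mod f(x))

Since f is irreducible over F_13, F_13[x]/(f) is a field and a(x) ≠ 0 has an inverse. Apply the extended Euclidean algorithm to f(x) and a(x) in F_13[x]: f(x) = (12x + 2)·a(x) + (2). The last nonzero remainder is the constant 2 = gcd(f, a) in F_13. Back-substituting through the division chain expresses 2 = s(x)·a(x) + t(x)·f(x) with s(x) ≡ x + 11 (mod f), so (x + 11)·a(x) ≡ 2 (mod f). Multiplying by 2^(-1) ≡ 7 in F_13 gives a(x)^(-1) ≡ 7·(x + 11) ≡ 7x + 12 (mod f). Check: (12x + 2)·(7x + 12) = 6x^2 + 2x + 11 ≡ 1 (mod x^2 + 9x + 6).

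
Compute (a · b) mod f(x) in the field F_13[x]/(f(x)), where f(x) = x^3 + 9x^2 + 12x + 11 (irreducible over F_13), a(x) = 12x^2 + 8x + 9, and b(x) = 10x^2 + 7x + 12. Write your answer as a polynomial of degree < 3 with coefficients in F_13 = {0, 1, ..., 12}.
a · b ≡ 9x^2 + 3x + 5 (mod f(x))

Multiply in F_13[x]: a(x)·b(x) = (12x^2 + 8x + 9)·(10x^2 + 7x + 12) = 3x^4 + 8x^3 + 4x^2 + 3x + 4. This has degree ≥ 3, so divide by f(x) over F_13: 3x^4 + 8x^3 + 4x^2 + 3x + 4 = (3x + 7)·(x^3 + 9x^2 + 12x + 11) + (9x^2 + 3x + 5). Hence a·b ≡ 9x^2 + 3x + 5 (mod f). (F_13[x]/(f) is a field with 13^3 = 2197 elements since f is irreducible of degree 3.)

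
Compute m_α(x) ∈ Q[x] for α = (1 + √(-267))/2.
m_α(x) = x^2 - x + 67

From 2α - 1 = √(-267), squaring gives (2α - 1)^2 = -267, i.e. 4α^2 - 4α + 1 = -267, so α^2 - α + (1 + 267)/4 = 0. Since -267 ≡ 1 (mod 4), (1 + 267)/4 = 67 ∈ Z. The polynomial x^2 - x + 67 has discriminant 1 - 4·(67) = -267, which is not a perfect square in Q (d = -267 is squarefree and ≠ 1), so x^2 - x + 67 is irreducible over Q. It is the minimal polynomial of α.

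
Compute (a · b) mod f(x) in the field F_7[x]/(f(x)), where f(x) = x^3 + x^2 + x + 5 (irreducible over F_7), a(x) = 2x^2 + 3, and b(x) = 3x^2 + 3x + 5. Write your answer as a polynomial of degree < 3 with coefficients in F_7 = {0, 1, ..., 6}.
a · b ≡ 6x^2 + 1 (mod f(x))

Multiply in F_7[x]: a(x)·b(x) = (2x^2 + 3)·(3x^2 + 3x + 5) = 6x^4 + 6x^3 + 5x^2 + 2x + 1. This has degree ≥ 3, so divide by f(x) over F_7: 6x^4 + 6x^3 + 5x^2 + 2x + 1 = (6x)·(x^3 + x^2 + x + 5) + (6x^2 + 1). Hence a·b ≡ 6x^2 + 1 (mod f). (F_7[x]/(f) is a field with 7^3 = 343 elements since f is irreducible of degree 3.)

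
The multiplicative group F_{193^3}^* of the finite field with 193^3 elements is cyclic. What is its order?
|F_{193^3}^*| = 7189056

F_{193^3} has 193^3 = 7189057 elements; its multiplicative group consists of all nonzero elements, so |F_{193^3}^*| = 7189057 - 1 = 7189056. (It is cyclic since any finite subgroup of the multiplicative group of a field is cyclic.)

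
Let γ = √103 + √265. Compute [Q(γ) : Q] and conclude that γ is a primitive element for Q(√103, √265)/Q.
[Q(γ) : Q] = 4 (equivalently, Q(γ) = Q(√103, √265))

Obviously Q(γ) ⊆ Q(√103, √265), and [Q(√103, √265):Q] = 4 (since 103, 265 are distinct squarefree integers > 1 with 27295 not a perfect square). To show equality we compute the minimal polynomial of γ. From γ = √103 + √265: γ^2 = 103 + 2√(27295) + 265 = 368 + 2√(27295), so γ^2 - 368 = 2√(27295); squaring, (γ^2 - 368)^2 = 4·27295, i.e. γ^4 - 736γ^2 + 135424 - 109180 = 0, i.e. γ^4 - 736γ^2 + 26244 = 0. So γ is a root of x^4 - 736x^2 + 26244. This polynomial is irreducible over Q: it has no rational root (each ±√103 ± √265 is irrational), and any factorization into two quadratics over Q would force √(27295) ∈ Q (pairing opposite roots) or √103, √265 ∈ Q (other pairings), all impossible. Hence [Q(γ):Q] = 4 = [Q(√103, √265):Q], so Q(γ) = Q(√103, √265).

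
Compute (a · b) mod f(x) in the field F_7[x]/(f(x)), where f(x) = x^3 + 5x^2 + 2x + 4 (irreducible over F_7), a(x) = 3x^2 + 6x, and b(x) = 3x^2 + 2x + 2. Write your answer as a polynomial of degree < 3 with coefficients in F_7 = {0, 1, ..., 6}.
a · b ≡ 4x (mod f(x))

Multiply in F_7[x]: a(x)·b(x) = (3x^2 + 6x)·(3x^2 + 2x + 2) = 2x^4 + 3x^3 + 4x^2 + 5x. This has degree ≥ 3, so divide by f(x) over F_7: 2x^4 + 3x^3 + 4x^2 + 5x = (2x)·(x^3 + 5x^2 + 2x + 4) + (4x). Hence a·b ≡ 4x (mod f). (F_7[x]/(f) is a field with 7^3 = 343 elements since f is irreducible of degree 3.)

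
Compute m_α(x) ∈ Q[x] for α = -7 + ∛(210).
m_α(x) = x^3 + 21x^2 + 147x + 133

Set β = α + 7 = ∛(210), so β^3 = 210. Then (α + 7)^3 - 210 = 0, i.e. α is a root of g(x) = (x + 7)^3 - 210 = x^3 + 21x^2 + 147x + 133. Since g(x) = h(x + 7) where h(x) = x^3 - 210, and h is irreducible over Q (because 210 is not a perfect cube, so h has no rational root, and a monic cubic with no rational root is irreducible), g is also irreducible (irreducibility is preserved under the substitution x → x + 7). Hence m_α(x) = x^3 + 21x^2 + 147x + 133.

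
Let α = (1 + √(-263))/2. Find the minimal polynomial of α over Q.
m_α(x) = x^2 - x + 66

From 2α - 1 = √(-263), squaring gives (2α - 1)^2 = -263, i.e. 4α^2 - 4α + 1 = -263, so α^2 - α + (1 + 263)/4 = 0. Since -263 ≡ 1 (mod 4), (1 + 263)/4 = 66 ∈ Z. The polynomial x^2 - x + 66 has discriminant 1 - 4·(66) = -263, which is not a perfect square in Q (d = -263 is squarefree and ≠ 1), so x^2 - x + 66 is irreducible over Q. It is the minimal polynomial of α.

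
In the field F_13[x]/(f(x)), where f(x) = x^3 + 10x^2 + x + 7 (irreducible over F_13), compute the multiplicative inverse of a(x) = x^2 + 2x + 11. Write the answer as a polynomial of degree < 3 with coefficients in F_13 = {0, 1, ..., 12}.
a(x)^(-1) ≡ 9x + 7 (mod f(x))

Since f is irreducible over F_13, F_13[x]/(f) is a field and a(x) ≠ 0 has an inverse. Apply the extended Euclidean algorithm to f(x) and a(x) in F_13[x]: f(x) = (x + 8)·a(x) + (10). The last nonzero remainder is the constant 10 = gcd(f, a) in F_13. Back-substituting through the division chain expresses 10 = s(x)·a(x) + t(x)·f(x) with s(x) ≡ 12x + 5 (mod f), so (12x + 5)·a(x) ≡ 10 (mod f). Multiplying by 10^(-1) ≡ 4 in F_13 gives a(x)^(-1) ≡ 4·(12x + 5) ≡ 9x + 7 (mod f). Check: (x^2 + 2x + 11)·(9x + 7) = 9x^3 + 12x^2 + 9x + 12 ≡ 1 (mod x^3 + 10x^2 + x + 7).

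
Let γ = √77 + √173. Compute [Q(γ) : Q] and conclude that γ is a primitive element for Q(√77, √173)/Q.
[Q(γ) : Q] = 4 (equivalently, Q(γ) = Q(√77, √173))

Obviously Q(γ) ⊆ Q(√77, √173), and [Q(√77, √173):Q] = 4 (since 77, 173 are distinct squarefree integers > 1 with 13321 not a perfect square). To show equality we compute the minimal polynomial of γ. From γ = √77 + √173: γ^2 = 77 + 2√(13321) + 173 = 250 + 2√(13321), so γ^2 - 250 = 2√(13321); squaring, (γ^2 - 250)^2 = 4·13321, i.e. γ^4 - 500γ^2 + 62500 - 53284 = 0, i.e. γ^4 - 500γ^2 + 9216 = 0. So γ is a root of x^4 - 500x^2 + 9216. This polynomial is irreducible over Q: it has no rational root (each ±√77 ± √173 is irrational), and any factorization into two quadratics over Q would force √(13321) ∈ Q (pairing opposite roots) or √77, √173 ∈ Q (other pairings), all impossible. Hence [Q(γ):Q] = 4 = [Q(√77, √173):Q], so Q(γ) = Q(√77, √173).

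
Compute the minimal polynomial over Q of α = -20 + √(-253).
m_α(x) = x^2 + 40x + 653

From α + 20 = √(-253), squaring gives (α + 20)^2 = -253, i.e. α^2 + 40α + 400 = -253, so α^2 + 40α + 653 = 0. The discriminant of x^2 + 40x + 653 is (40)^2 - 4·(653) = 1600 - 2612 = -1012, and 4·(-253) is not a perfect square in Q since -253 is squarefree and ≠ 1. Hence x^2 + 40x + 653 is irreducible over Q and is the minimal polynomial of α.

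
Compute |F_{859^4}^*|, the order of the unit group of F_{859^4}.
|F_{859^4}^*| = 544468370160

F_{859^4} has 859^4 = 544468370161 elements; its multiplicative group consists of all nonzero elements, so |F_{859^4}^*| = 544468370161 - 1 = 544468370160. (It is cyclic since any finite subgroup of the multiplicative group of a field is cyclic.)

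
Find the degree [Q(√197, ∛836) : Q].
[Q(√197, ∛836) : Q] = 6

Let L = Q(√197, ∛836). Since Q(√197) ⊂ L and [Q(√197):Q] = 2, the tower law gives 2 | [L:Q]. Likewise Q(∛836) ⊂ L with [Q(∛836):Q] = 3 (because 836 is not a perfect cube), so 3 | [L:Q]. As gcd(2,3) = 1, [L:Q] is divisible by 6. Conversely L is generated over Q by √197 and ∛836, so [L:Q] ≤ 2·3 = 6. Therefore [Q(√197, ∛836) : Q] = 6.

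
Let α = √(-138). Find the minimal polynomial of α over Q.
m_α(x) = x^2 + 138

α satisfies α^2 + 138 = 0, so x^2 + 138 annihilates α. Since d = -138 is squarefree and ≠ 1, it is not a perfect square in Q, so x^2 + 138 has no rational root and is therefore irreducible over Q (a degree-2 polynomial over a field is irreducible iff it has no root). Hence m_α(x) = x^2 + 138.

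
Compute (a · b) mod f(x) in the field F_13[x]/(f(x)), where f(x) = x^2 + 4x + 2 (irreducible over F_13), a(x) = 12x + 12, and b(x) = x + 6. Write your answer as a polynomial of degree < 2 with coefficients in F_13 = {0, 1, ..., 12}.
a · b ≡ 10x + 9 (mod f(x))

Multiply in F_13[x]: a(x)·b(x) = (12x + 12)·(x + 6) = 12x^2 + 6x + 7. This has degree ≥ 2, so divide by f(x) over F_13: 12x^2 + 6x + 7 = (12)·(x^2 + 4x + 2) + (10x + 9). Hence a·b ≡ 10x + 9 (mod f). (F_13[x]/(f) is a field with 13^2 = 169 elements since f is irreducible of degree 2.)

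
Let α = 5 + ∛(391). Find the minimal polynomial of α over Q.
m_α(x) = x^3 - 15x^2 + 75x - 516

Set β = α - 5 = ∛(391), so β^3 = 391. Then (α - 5)^3 - 391 = 0, i.e. α is a root of g(x) = (x - 5)^3 - 391 = x^3 - 15x^2 + 75x - 516. Since g(x) = h(x - 5) where h(x) = x^3 - 391, and h is irreducible over Q (because 391 is not a perfect cube, so h has no rational root, and a monic cubic with no rational root is irreducible), g is also irreducible (irreducibility is preserved under the substitution x → x - 5). Hence m_α(x) = x^3 - 15x^2 + 75x - 516.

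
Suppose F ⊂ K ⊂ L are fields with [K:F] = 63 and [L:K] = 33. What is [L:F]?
[L:F] = 2079

The tower law says that for any tower of field extensions F ⊂ K ⊂ L with finite degrees, [L:F] = [L:K] · [K:F]. Here this gives [L:F] = 33 · 63 = 2079.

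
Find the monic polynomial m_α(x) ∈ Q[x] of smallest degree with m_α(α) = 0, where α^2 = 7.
m_α(x) = x^2 - 7

α satisfies α^2 - 7 = 0, so x^2 - 7 annihilates α. Since d = 7 is squarefree and ≠ 1, it is not a perfect square in Q, so x^2 - 7 has no rational root and is therefore irreducible over Q (a degree-2 polynomial over a field is irreducible iff it has no root). Hence m_α(x) = x^2 - 7.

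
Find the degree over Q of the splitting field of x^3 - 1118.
[K : Q] = 6

The roots of x^3 - 1118 are ∛1118, ω∛1118, ω^2∛1118 where ω = e^(2πi/3) is a primitive cube root of unity, so K = Q(∛1118, ω). Now [Q(∛1118):Q] = 3 (since 1118 is not a perfect cube, x^3 - 1118 is irreducible) and [Q(ω):Q] = 2. Both 2 and 3 divide [K:Q], and [K:Q] ≤ 3·2 = 6, so [K:Q] = 6. (Equivalently: Q(∛1118) ⊂ R but ω ∉ R, so [K : Q(∛1118)] = 2.)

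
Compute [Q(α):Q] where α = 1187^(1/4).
[Q(α):Q] = 4

α is a root of x^4 - 1187. By Eisenstein's criterion at the prime p = 1187 (which divides the constant term 1187 but p^2 = 1408969 does not, since 1187 is squarefree), x^4 - 1187 is irreducible over Q. Hence [Q(α):Q] = 4.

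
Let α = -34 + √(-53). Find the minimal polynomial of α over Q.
m_α(x) = x^2 + 68x + 1209

From α + 34 = √(-53), squaring gives (α + 34)^2 = -53, i.e. α^2 + 68α + 1156 = -53, so α^2 + 68α + 1209 = 0. The discriminant of x^2 + 68x + 1209 is (68)^2 - 4·(1209) = 4624 - 4836 = -212, and 4·(-53) is not a perfect square in Q since -53 is squarefree and ≠ 1. Hence x^2 + 68x + 1209 is irreducible over Q and is the minimal polynomial of α.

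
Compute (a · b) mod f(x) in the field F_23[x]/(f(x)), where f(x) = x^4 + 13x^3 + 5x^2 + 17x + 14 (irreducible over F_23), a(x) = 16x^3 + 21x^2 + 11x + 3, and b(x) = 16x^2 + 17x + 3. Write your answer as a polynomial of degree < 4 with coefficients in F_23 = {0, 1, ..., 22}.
a · b ≡ x^2 + 6x + 1 (mod f(x))

Multiply in F_23[x]: a(x)·b(x) = (16x^3 + 21x^2 + 11x + 3)·(16x^2 + 17x + 3) = 3x^5 + 10x^4 + 6x^3 + 22x^2 + 15x + 9. This has degree ≥ 4, so divide by f(x) over F_23: 3x^5 + 10x^4 + 6x^3 + 22x^2 + 15x + 9 = (3x + 17)·(x^4 + 13x^3 + 5x^2 + 17x + 14) + (x^2 + 6x + 1). Hence a·b ≡ x^2 + 6x + 1 (mod f). (F_23[x]/(f) is a field with 23^4 = 279841 elements since f is irreducible of degree 4.)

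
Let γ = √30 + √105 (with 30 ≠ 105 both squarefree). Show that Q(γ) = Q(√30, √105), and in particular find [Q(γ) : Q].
[Q(γ) : Q] = 4 (equivalently, Q(γ) = Q(√30, √105))

Obviously Q(γ) ⊆ Q(√30, √105), and [Q(√30, √105):Q] = 4 (since 30, 105 are distinct squarefree integers > 1 with 3150 not a perfect square). To show equality we compute the minimal polynomial of γ. From γ = √30 + √105: γ^2 = 30 + 2√(3150) + 105 = 135 + 2√(3150), so γ^2 - 135 = 2√(3150); squaring, (γ^2 - 135)^2 = 4·3150, i.e. γ^4 - 270γ^2 + 18225 - 12600 = 0, i.e. γ^4 - 270γ^2 + 5625 = 0. So γ is a root of x^4 - 270x^2 + 5625. This polynomial is irreducible over Q: it has no rational root (each ±√30 ± √105 is irrational), and any factorization into two quadratics over Q would force √(3150) ∈ Q (pairing opposite roots) or √30, √105 ∈ Q (other pairings), all impossible. Hence [Q(γ):Q] = 4 = [Q(√30, √105):Q], so Q(γ) = Q(√30, √105).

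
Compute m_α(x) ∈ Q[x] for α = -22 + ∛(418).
m_α(x) = x^3 + 66x^2 + 1452x + 10230

Set β = α + 22 = ∛(418), so β^3 = 418. Then (α + 22)^3 - 418 = 0, i.e. α is a root of g(x) = (x + 22)^3 - 418 = x^3 + 66x^2 + 1452x + 10230. Since g(x) = h(x + 22) where h(x) = x^3 - 418, and h is irreducible over Q (because 418 is not a perfect cube, so h has no rational root, and a monic cubic with no rational root is irreducible), g is also irreducible (irreducibility is preserved under the substitution x → x + 22). Hence m_α(x) = x^3 + 66x^2 + 1452x + 10230.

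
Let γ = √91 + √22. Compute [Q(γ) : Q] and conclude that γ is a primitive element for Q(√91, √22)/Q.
[Q(γ) : Q] = 4 (equivalently, Q(γ) = Q(√91, √22))

Obviously Q(γ) ⊆ Q(√91, √22), and [Q(√91, √22):Q] = 4 (since 91, 22 are distinct squarefree integers > 1 with 2002 not a perfect square). To show equality we compute the minimal polynomial of γ. From γ = √91 + √22: γ^2 = 91 + 2√(2002) + 22 = 113 + 2√(2002), so γ^2 - 113 = 2√(2002); squaring, (γ^2 - 113)^2 = 4·2002, i.e. γ^4 - 226γ^2 + 12769 - 8008 = 0, i.e. γ^4 - 226γ^2 + 4761 = 0. So γ is a root of x^4 - 226x^2 + 4761. This polynomial is irreducible over Q: it has no rational root (each ±√91 ± √22 is irrational), and any factorization into two quadratics over Q would force √(2002) ∈ Q (pairing opposite roots) or √91, √22 ∈ Q (other pairings), all impossible. Hence [Q(γ):Q] = 4 = [Q(√91, √22):Q], so Q(γ) = Q(√91, √22).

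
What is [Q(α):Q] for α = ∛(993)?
[Q(α):Q] = 3

The minimal polynomial of α is x^3 - 993, irreducible over Q since 993 is not a perfect cube (so x^3 - 993 has no rational root). Hence [Q(α):Q] = deg(m_α) = 3.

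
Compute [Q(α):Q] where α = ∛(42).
[Q(α):Q] = 3

The minimal polynomial of α is x^3 - 42, irreducible over Q since 42 is not a perfect cube (so x^3 - 42 has no rational root). Hence [Q(α):Q] = deg(m_α) = 3.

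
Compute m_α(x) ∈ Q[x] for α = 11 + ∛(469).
m_α(x) = x^3 - 33x^2 + 363x - 1800

Set β = α - 11 = ∛(469), so β^3 = 469. Then (α - 11)^3 - 469 = 0, i.e. α is a root of g(x) = (x - 11)^3 - 469 = x^3 - 33x^2 + 363x - 1800. Since g(x) = h(x - 11) where h(x) = x^3 - 469, and h is irreducible over Q (because 469 is not a perfect cube, so h has no rational root, and a monic cubic with no rational root is irreducible), g is also irreducible (irreducibility is preserved under the substitution x → x - 11). Hence m_α(x) = x^3 - 33x^2 + 363x - 1800.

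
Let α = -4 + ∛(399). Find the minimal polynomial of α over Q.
m_α(x) = x^3 + 12x^2 + 48x - 335

Set β = α + 4 = ∛(399), so β^3 = 399. Then (α + 4)^3 - 399 = 0, i.e. α is a root of g(x) = (x + 4)^3 - 399 = x^3 + 12x^2 + 48x - 335. Since g(x) = h(x + 4) where h(x) = x^3 - 399, and h is irreducible over Q (because 399 is not a perfect cube, so h has no rational root, and a monic cubic with no rational root is irreducible), g is also irreducible (irreducibility is preserved under the substitution x → x + 4). Hence m_α(x) = x^3 + 12x^2 + 48x - 335.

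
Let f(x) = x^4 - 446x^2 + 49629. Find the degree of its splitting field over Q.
[K : Q] = 4

Solving the quadratic in x^2: x^2 = (446 ± √(446^2 - 4·49629))/2 = (446 ± √400)/2 = (446 ± 20)/2, giving x^2 = 233 or x^2 = 213. So f(x) = (x^2 - 233)(x^2 - 213) and the roots of f are ±√233, ±√213. Hence the splitting field is K = Q(√233, √213). Since 233 and 213 are distinct squarefree integers > 1, their product 49629 is not a perfect square, so √213 ∉ Q(√233). By the tower law [K:Q] = [Q(√233,√213):Q(√233)] · [Q(√233):Q] = 2 · 2 = 4.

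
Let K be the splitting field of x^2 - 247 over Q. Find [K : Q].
[K : Q] = 2

f(x) = x^2 - 247 factors as (x - √247)(x + √247). The splitting field is K = Q(√247). Since 247 is squarefree and > 1, it is not a perfect square, so x^2 - 247 is irreducible over Q and [Q(√247) : Q] = 2. Hence [K : Q] = 2.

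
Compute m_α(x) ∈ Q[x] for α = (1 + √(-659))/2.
m_α(x) = x^2 - x + 165

From 2α - 1 = √(-659), squaring gives (2α - 1)^2 = -659, i.e. 4α^2 - 4α + 1 = -659, so α^2 - α + (1 + 659)/4 = 0. Since -659 ≡ 1 (mod 4), (1 + 659)/4 = 165 ∈ Z. The polynomial x^2 - x + 165 has discriminant 1 - 4·(165) = -659, which is not a perfect square in Q (d = -659 is squarefree and ≠ 1), so x^2 - x + 165 is irreducible over Q. It is the minimal polynomial of α.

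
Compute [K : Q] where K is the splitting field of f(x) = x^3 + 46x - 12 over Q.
[K : Q] = 6

By the rational root test, any rational root of the monic integer polynomial f(x) = x^3 + 46x - 12 must be an integer dividing the constant term -12, i.e. one of ±{1, 2, 3, 4, 6, 12}. Evaluating: f(1) = 35, f(-1) = -59, f(2) = 88, f(-2) = -112, f(3) = 153, f(-3) = -177, f(4) = 236, f(-4) = -260, f(6) = 480, f(-6) = -504, f(12) = 2268, f(-12) = -2292; none is 0, so f has no rational root and is therefore irreducible over Q (a cubic with no linear factor over a field is irreducible). For an irreducible cubic, the Galois group is A_3 or S_3 according as the discriminant disc(f) = -4a^3 - 27b^2 = -4·(46)^3 - 27·(-12)^2 = -393232 is or is not a square in Q. Here disc(f) = -393232 is not a perfect square in Q, so the Galois group of f over Q is not contained in A_3 and must be all of S_3. The splitting field has degree |S_3| = 6 over Q, so [K : Q] = 6.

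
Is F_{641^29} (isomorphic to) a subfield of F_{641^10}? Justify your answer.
No: F_{641^29} is not a subfield of F_{641^10}

F_{p^m} embeds in F_{p^n} iff m | n. Here 29 ∤ 10 (since 10 = 0·29 + 10 with remainder 10 ≠ 0), so F_{641^29} is not a subfield of F_{641^10}. Equivalently: if it were, the tower law would give 29 = [F_{641^29}:F_641] dividing [F_{641^10}:F_641] = 10, contradiction.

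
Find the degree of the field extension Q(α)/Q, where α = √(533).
[Q(α):Q] = 2

[Q(α):Q] equals the degree of the minimal polynomial of α. Here α^2 = 533 and x^2 - 533 is irreducible (d = 533 is squarefree, ≠ 1, hence not a square), so deg(m_α) = 2. Thus [Q(α):Q] = 2.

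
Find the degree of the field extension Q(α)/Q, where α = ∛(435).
[Q(α):Q] = 3

The minimal polynomial of α is x^3 - 435, irreducible over Q since 435 is not a perfect cube (so x^3 - 435 has no rational root). Hence [Q(α):Q] = deg(m_α) = 3.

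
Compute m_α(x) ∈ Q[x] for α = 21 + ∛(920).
m_α(x) = x^3 - 63x^2 + 1323x - 10181

Set β = α - 21 = ∛(920), so β^3 = 920. Then (α - 21)^3 - 920 = 0, i.e. α is a root of g(x) = (x - 21)^3 - 920 = x^3 - 63x^2 + 1323x - 10181. Since g(x) = h(x - 21) where h(x) = x^3 - 920, and h is irreducible over Q (because 920 is not a perfect cube, so h has no rational root, and a monic cubic with no rational root is irreducible), g is also irreducible (irreducibility is preserved under the substitution x → x - 21). Hence m_α(x) = x^3 - 63x^2 + 1323x - 10181.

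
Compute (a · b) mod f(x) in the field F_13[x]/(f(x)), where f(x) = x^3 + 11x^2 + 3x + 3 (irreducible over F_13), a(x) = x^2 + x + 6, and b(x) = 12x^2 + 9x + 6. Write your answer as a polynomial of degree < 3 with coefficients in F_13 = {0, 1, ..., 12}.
a · b ≡ 11x^2 + 6x + 5 (mod f(x))

Multiply in F_13[x]: a(x)·b(x) = (x^2 + x + 6)·(12x^2 + 9x + 6) = 12x^4 + 8x^3 + 9x^2 + 8x + 10. This has degree ≥ 3, so divide by f(x) over F_13: 12x^4 + 8x^3 + 9x^2 + 8x + 10 = (12x + 6)·(x^3 + 11x^2 + 3x + 3) + (11x^2 + 6x + 5). Hence a·b ≡ 11x^2 + 6x + 5 (mod f). (F_13[x]/(f) is a field with 13^3 = 2197 elements since f is irreducible of degree 3.)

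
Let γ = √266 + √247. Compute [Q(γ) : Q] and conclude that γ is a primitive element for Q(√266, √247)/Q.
[Q(γ) : Q] = 4 (equivalently, Q(γ) = Q(√266, √247))

Obviously Q(γ) ⊆ Q(√266, √247), and [Q(√266, √247):Q] = 4 (since 266, 247 are distinct squarefree integers > 1 with 65702 not a perfect square). To show equality we compute the minimal polynomial of γ. From γ = √266 + √247: γ^2 = 266 + 2√(65702) + 247 = 513 + 2√(65702), so γ^2 - 513 = 2√(65702); squaring, (γ^2 - 513)^2 = 4·65702, i.e. γ^4 - 1026γ^2 + 263169 - 262808 = 0, i.e. γ^4 - 1026γ^2 + 361 = 0. So γ is a root of x^4 - 1026x^2 + 361. This polynomial is irreducible over Q: it has no rational root (each ±√266 ± √247 is irrational), and any factorization into two quadratics over Q would force √(65702) ∈ Q (pairing opposite roots) or √266, √247 ∈ Q (other pairings), all impossible. Hence [Q(γ):Q] = 4 = [Q(√266, √247):Q], so Q(γ) = Q(√266, √247).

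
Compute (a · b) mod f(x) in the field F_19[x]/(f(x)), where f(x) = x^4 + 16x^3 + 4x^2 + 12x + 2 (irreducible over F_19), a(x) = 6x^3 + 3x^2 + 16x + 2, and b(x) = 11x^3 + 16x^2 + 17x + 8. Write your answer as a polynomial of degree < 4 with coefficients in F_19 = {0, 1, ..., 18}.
a · b ≡ 4x^2 + 7x + 1 (mod f(x))

Multiply in F_19[x]: a(x)·b(x) = (6x^3 + 3x^2 + 16x + 2)·(11x^3 + 16x^2 + 17x + 8) = 9x^6 + 15x^5 + 3x^4 + 16x^3 + 5x^2 + 10x + 16. This has degree ≥ 4, so divide by f(x) over F_19: 9x^6 + 15x^5 + 3x^4 + 16x^3 + 5x^2 + 10x + 16 = (9x^2 + 4x + 17)·(x^4 + 16x^3 + 4x^2 + 12x + 2) + (4x^2 + 7x + 1). Hence a·b ≡ 4x^2 + 7x + 1 (mod f). (F_19[x]/(f) is a field with 19^4 = 130321 elements since f is irreducible of degree 4.)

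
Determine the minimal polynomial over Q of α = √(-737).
m_α(x) = x^2 + 737

α satisfies α^2 + 737 = 0, so x^2 + 737 annihilates α. Since d = -737 is squarefree and ≠ 1, it is not a perfect square in Q, so x^2 + 737 has no rational root and is therefore irreducible over Q (a degree-2 polynomial over a field is irreducible iff it has no root). Hence m_α(x) = x^2 + 737.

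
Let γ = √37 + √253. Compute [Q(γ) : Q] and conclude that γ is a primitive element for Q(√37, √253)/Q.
[Q(γ) : Q] = 4 (equivalently, Q(γ) = Q(√37, √253))

Obviously Q(γ) ⊆ Q(√37, √253), and [Q(√37, √253):Q] = 4 (since 37, 253 are distinct squarefree integers > 1 with 9361 not a perfect square). To show equality we compute the minimal polynomial of γ. From γ = √37 + √253: γ^2 = 37 + 2√(9361) + 253 = 290 + 2√(9361), so γ^2 - 290 = 2√(9361); squaring, (γ^2 - 290)^2 = 4·9361, i.e. γ^4 - 580γ^2 + 84100 - 37444 = 0, i.e. γ^4 - 580γ^2 + 46656 = 0. So γ is a root of x^4 - 580x^2 + 46656. This polynomial is irreducible over Q: it has no rational root (each ±√37 ± √253 is irrational), and any factorization into two quadratics over Q would force √(9361) ∈ Q (pairing opposite roots) or √37, √253 ∈ Q (other pairings), all impossible. Hence [Q(γ):Q] = 4 = [Q(√37, √253):Q], so Q(γ) = Q(√37, √253).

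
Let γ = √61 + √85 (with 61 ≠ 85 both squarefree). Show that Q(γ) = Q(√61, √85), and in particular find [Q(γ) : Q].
[Q(γ) : Q] = 4 (equivalently, Q(γ) = Q(√61, √85))

Obviously Q(γ) ⊆ Q(√61, √85), and [Q(√61, √85):Q] = 4 (since 61, 85 are distinct squarefree integers > 1 with 5185 not a perfect square). To show equality we compute the minimal polynomial of γ. From γ = √61 + √85: γ^2 = 61 + 2√(5185) + 85 = 146 + 2√(5185), so γ^2 - 146 = 2√(5185); squaring, (γ^2 - 146)^2 = 4·5185, i.e. γ^4 - 292γ^2 + 21316 - 20740 = 0, i.e. γ^4 - 292γ^2 + 576 = 0. So γ is a root of x^4 - 292x^2 + 576. This polynomial is irreducible over Q: it has no rational root (each ±√61 ± √85 is irrational), and any factorization into two quadratics over Q would force √(5185) ∈ Q (pairing opposite roots) or √61, √85 ∈ Q (other pairings), all impossible. Hence [Q(γ):Q] = 4 = [Q(√61, √85):Q], so Q(γ) = Q(√61, √85).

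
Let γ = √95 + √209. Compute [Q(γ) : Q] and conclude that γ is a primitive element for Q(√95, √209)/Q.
[Q(γ) : Q] = 4 (equivalently, Q(γ) = Q(√95, √209))

Obviously Q(γ) ⊆ Q(√95, √209), and [Q(√95, √209):Q] = 4 (since 95, 209 are distinct squarefree integers > 1 with 19855 not a perfect square). To show equality we compute the minimal polynomial of γ. From γ = √95 + √209: γ^2 = 95 + 2√(19855) + 209 = 304 + 2√(19855), so γ^2 - 304 = 2√(19855); squaring, (γ^2 - 304)^2 = 4·19855, i.e. γ^4 - 608γ^2 + 92416 - 79420 = 0, i.e. γ^4 - 608γ^2 + 12996 = 0. So γ is a root of x^4 - 608x^2 + 12996. This polynomial is irreducible over Q: it has no rational root (each ±√95 ± √209 is irrational), and any factorization into two quadratics over Q would force √(19855) ∈ Q (pairing opposite roots) or √95, √209 ∈ Q (other pairings), all impossible. Hence [Q(γ):Q] = 4 = [Q(√95, √209):Q], so Q(γ) = Q(√95, √209).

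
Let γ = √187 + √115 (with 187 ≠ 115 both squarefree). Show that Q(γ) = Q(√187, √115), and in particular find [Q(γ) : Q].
[Q(γ) : Q] = 4 (equivalently, Q(γ) = Q(√187, √115))

Obviously Q(γ) ⊆ Q(√187, √115), and [Q(√187, √115):Q] = 4 (since 187, 115 are distinct squarefree integers > 1 with 21505 not a perfect square). To show equality we compute the minimal polynomial of γ. From γ = √187 + √115: γ^2 = 187 + 2√(21505) + 115 = 302 + 2√(21505), so γ^2 - 302 = 2√(21505); squaring, (γ^2 - 302)^2 = 4·21505, i.e. γ^4 - 604γ^2 + 91204 - 86020 = 0, i.e. γ^4 - 604γ^2 + 5184 = 0. So γ is a root of x^4 - 604x^2 + 5184. This polynomial is irreducible over Q: it has no rational root (each ±√187 ± √115 is irrational), and any factorization into two quadratics over Q would force √(21505) ∈ Q (pairing opposite roots) or √187, √115 ∈ Q (other pairings), all impossible. Hence [Q(γ):Q] = 4 = [Q(√187, √115):Q], so Q(γ) = Q(√187, √115).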